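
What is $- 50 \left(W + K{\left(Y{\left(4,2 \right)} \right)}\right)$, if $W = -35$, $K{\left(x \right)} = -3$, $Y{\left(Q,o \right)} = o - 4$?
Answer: $1900$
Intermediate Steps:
$Y{\left(Q,o \right)} = -4 + o$
$- 50 \left(W + K{\left(Y{\left(4,2 \right)} \right)}\right) = - 50 \left(-35 - 3\right) = \left(-50\right) \left(-38\right) = 1900$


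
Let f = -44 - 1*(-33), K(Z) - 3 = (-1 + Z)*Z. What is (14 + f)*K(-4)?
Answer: 69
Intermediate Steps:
K(Z) = 3 + Z*(-1 + Z) (K(Z) = 3 + (-1 + Z)*Z = 3 + Z*(-1 + Z))
f = -11 (f = -44 + 33 = -11)
(14 + f)*K(-4) = (14 - 11)*(3 + (-4)² - 1*(-4)) = 3*(3 + 16 + 4) = 3*23 = 69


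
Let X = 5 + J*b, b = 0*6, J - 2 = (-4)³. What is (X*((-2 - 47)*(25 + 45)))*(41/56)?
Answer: -50225/4 ≈ -12556.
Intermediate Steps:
J = -62 (J = 2 + (-4)³ = 2 - 64 = -62)
b = 0
X = 5 (X = 5 - 62*0 = 5 + 0 = 5)
(X*((-2 - 47)*(25 + 45)))*(41/56) = (5*((-2 - 47)*(25 + 45)))*(41/56) = (5*(-49*70))*(41*(1/56)) = (5*(-3430))*(41/56) = -17150*41/56 = -50225/4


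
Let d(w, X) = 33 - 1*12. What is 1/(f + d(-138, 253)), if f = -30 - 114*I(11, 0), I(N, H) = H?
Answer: -⅑ ≈ -0.11111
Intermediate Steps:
d(w, X) = 21 (d(w, X) = 33 - 12 = 21)
f = -30 (f = -30 - 114*0 = -30 + 0 = -30)
1/(f + d(-138, 253)) = 1/(-30 + 21) = 1/(-9) = -⅑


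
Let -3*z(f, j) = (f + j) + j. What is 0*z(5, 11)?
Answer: 0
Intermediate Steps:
z(f, j) = -2*j/3 - f/3 (z(f, j) = -((f + j) + j)/3 = -(f + 2*j)/3 = -2*j/3 - f/3)
0*z(5, 11) = 0*(-2/3*11 - 1/3*5) = 0*(-22/3 - 5/3) = 0*(-9) = 0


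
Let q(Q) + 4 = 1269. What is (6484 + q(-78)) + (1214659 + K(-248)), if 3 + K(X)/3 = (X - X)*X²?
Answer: 1222399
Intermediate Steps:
K(X) = -9 (K(X) = -9 + 3*((X - X)*X²) = -9 + 3*(0*X²) = -9 + 3*0 = -9 + 0 = -9)
q(Q) = 1265 (q(Q) = -4 + 1269 = 1265)
(6484 + q(-78)) + (1214659 + K(-248)) = (6484 + 1265) + (1214659 - 9) = 7749 + 1214650 = 1222399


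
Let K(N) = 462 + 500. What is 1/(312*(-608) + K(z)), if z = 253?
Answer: -1/188734 ≈ -5.2985e-6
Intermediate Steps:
K(N) = 962
1/(312*(-608) + K(z)) = 1/(312*(-608) + 962) = 1/(-189696 + 962) = 1/(-188734) = -1/188734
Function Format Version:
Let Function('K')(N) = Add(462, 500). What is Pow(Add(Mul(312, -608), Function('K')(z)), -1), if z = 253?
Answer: Rational(-1, 188734) ≈ -5.2985e-6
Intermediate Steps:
Function('K')(N) = 962
Pow(Add(Mul(312, -608), Function('K')(z)), -1) = Pow(Add(Mul(312, -608), 962), -1) = Pow(Add(-189696, 962), -1) = Pow(-188734, -1) = Rational(-1, 188734)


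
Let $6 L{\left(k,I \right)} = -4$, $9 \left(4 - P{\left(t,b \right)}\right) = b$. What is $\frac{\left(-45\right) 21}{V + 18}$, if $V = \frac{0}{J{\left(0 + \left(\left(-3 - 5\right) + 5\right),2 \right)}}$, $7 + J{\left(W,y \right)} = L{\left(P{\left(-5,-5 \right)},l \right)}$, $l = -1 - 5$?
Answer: $- \frac{105}{2} \approx -52.5$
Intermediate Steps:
$P{\left(t,b \right)} = 4 - \frac{b}{9}$
$l = -6$ ($l = -1 - 5 = -6$)
$L{\left(k,I \right)} = - \frac{2}{3}$ ($L{\left(k,I \right)} = \frac{1}{6} \left(-4\right) = - \frac{2}{3}$)
$J{\left(W,y \right)} = - \frac{23}{3}$ ($J{\left(W,y \right)} = -7 - \frac{2}{3} = - \frac{23}{3}$)
$V = 0$ ($V = \frac{0}{- \frac{23}{3}} = 0 \left(- \frac{3}{23}\right) = 0$)
$\frac{\left(-45\right) 21}{V + 18} = \frac{\left(-45\right) 21}{0 + 18} = - \frac{945}{18} = \left(-945\right) \frac{1}{18} = - \frac{105}{2}$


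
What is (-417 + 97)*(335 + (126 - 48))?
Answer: -132160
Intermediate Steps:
(-417 + 97)*(335 + (126 - 48)) = -320*(335 + 78) = -320*413 = -132160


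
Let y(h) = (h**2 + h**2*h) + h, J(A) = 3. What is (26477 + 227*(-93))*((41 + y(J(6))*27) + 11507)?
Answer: 67616966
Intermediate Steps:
y(h) = h + h**2 + h**3 (y(h) = (h**2 + h**3) + h = h + h**2 + h**3)
(26477 + 227*(-93))*((41 + y(J(6))*27) + 11507) = (26477 + 227*(-93))*((41 + (3*(1 + 3 + 3**2))*27) + 11507) = (26477 - 21111)*((41 + (3*(1 + 3 + 9))*27) + 11507) = 5366*((41 + (3*13)*27) + 11507) = 5366*((41 + 39*27) + 11507) = 5366*((41 + 1053) + 11507) = 5366*(1094 + 11507) = 5366*12601 = 67616966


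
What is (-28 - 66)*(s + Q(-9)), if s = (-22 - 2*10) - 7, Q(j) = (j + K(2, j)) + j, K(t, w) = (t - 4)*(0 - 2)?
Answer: 5922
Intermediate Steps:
K(t, w) = 8 - 2*t (K(t, w) = (-4 + t)*(-2) = 8 - 2*t)
Q(j) = 4 + 2*j (Q(j) = (j + (8 - 2*2)) + j = (j + (8 - 4)) + j = (j + 4) + j = (4 + j) + j = 4 + 2*j)
s = -49 (s = (-22 - 20) - 7 = -42 - 7 = -49)
(-28 - 66)*(s + Q(-9)) = (-28 - 66)*(-49 + (4 + 2*(-9))) = -94*(-49 + (4 - 18)) = -94*(-49 - 14) = -94*(-63) = 5922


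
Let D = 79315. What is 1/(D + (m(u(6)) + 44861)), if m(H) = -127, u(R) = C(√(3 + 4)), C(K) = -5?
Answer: 1/124049 ≈ 8.0613e-6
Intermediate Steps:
u(R) = -5
1/(D + (m(u(6)) + 44861)) = 1/(79315 + (-127 + 44861)) = 1/(79315 + 44734) = 1/124049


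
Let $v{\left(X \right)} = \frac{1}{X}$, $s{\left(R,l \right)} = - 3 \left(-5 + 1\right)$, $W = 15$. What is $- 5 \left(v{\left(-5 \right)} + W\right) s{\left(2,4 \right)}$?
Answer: $-888$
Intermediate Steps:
$s{\left(R,l \right)} = 12$ ($s{\left(R,l \right)} = \left(-3\right) \left(-4\right) = 12$)
$- 5 \left(v{\left(-5 \right)} + W\right) s{\left(2,4 \right)} = - 5 \left(\frac{1}{-5} + 15\right) 12 = - 5 \left(- \frac{1}{5} + 15\right) 12 = \left(-5\right) \frac{74}{5} \cdot 12 = \left(-74\right) 12 = -888$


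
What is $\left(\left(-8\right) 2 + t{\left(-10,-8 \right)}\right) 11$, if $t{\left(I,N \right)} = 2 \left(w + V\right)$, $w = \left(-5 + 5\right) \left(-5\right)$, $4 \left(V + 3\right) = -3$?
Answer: $- \frac{517}{2} \approx -258.5$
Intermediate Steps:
$V = - \frac{15}{4}$ ($V = -3 + \frac{1}{4} \left(-3\right) = -3 - \frac{3}{4} = - \frac{15}{4} \approx -3.75$)
$w = 0$ ($w = 0 \left(-5\right) = 0$)
$t{\left(I,N \right)} = - \frac{15}{2}$ ($t{\left(I,N \right)} = 2 \left(0 - \frac{15}{4}\right) = 2 \left(- \frac{15}{4}\right) = - \frac{15}{2}$)
$\left(\left(-8\right) 2 + t{\left(-10,-8 \right)}\right) 11 = \left(\left(-8\right) 2 - \frac{15}{2}\right) 11 = \left(-16 - \frac{15}{2}\right) 11 = \left(- \frac{47}{2}\right) 11 = - \frac{517}{2}$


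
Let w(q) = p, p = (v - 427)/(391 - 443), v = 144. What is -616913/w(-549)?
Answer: -32079476/283 ≈ -1.1336e+5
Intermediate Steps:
p = 283/52 (p = (144 - 427)/(391 - 443) = -283/(-52) = -283*(-1/52) = 283/52 ≈ 5.4423)
w(q) = 283/52
-616913/w(-549) = -616913/283/52 = -616913*52/283 = -32079476/283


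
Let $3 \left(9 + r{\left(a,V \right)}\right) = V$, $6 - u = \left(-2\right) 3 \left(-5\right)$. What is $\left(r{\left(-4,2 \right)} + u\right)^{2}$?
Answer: $\frac{9409}{9} \approx 1045.4$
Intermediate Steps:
$u = -24$ ($u = 6 - \left(-2\right) 3 \left(-5\right) = 6 - \left(-6\right) \left(-5\right) = 6 - 30 = -24$)
$r{\left(a,V \right)} = -9 + \frac{V}{3}$
$\left(r{\left(-4,2 \right)} + u\right)^{2} = \left(\left(-9 + \frac{1}{3} \cdot 2\right) - 24\right)^{2} = \left(\left(-9 + \frac{2}{3}\right) - 24\right)^{2} = \left(- \frac{25}{3} - 24\right)^{2} = \left(- \frac{97}{3}\right)^{2} = \frac{9409}{9}$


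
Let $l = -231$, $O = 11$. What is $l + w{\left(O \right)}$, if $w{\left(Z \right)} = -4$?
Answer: $-235$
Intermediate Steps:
$l + w{\left(O \right)} = -231 - 4 = -235$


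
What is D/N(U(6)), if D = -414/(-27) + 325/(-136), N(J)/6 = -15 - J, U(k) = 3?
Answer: -5281/44064 ≈ -0.11985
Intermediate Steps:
N(J) = -90 - 6*J (N(J) = 6*(-15 - J) = -90 - 6*J)
D = 5281/408 (D = -414*(-1/27) + 325*(-1/136) = 46/3 - 325/136 = 5281/408 ≈ 12.944)
D/N(U(6)) = 5281/(408*(-90 - 6*3)) = 5281/(408*(-90 - 18)) = (5281/408)/(-108) = (5281/408)*(-1/108) = -5281/44064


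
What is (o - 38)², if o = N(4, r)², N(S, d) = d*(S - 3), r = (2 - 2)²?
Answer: 1444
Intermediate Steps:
r = 0 (r = 0² = 0)
N(S, d) = d*(-3 + S)
o = 0 (o = (0*(-3 + 4))² = (0*1)² = 0² = 0)
(o - 38)² = (0 - 38)² = (-38)² = 1444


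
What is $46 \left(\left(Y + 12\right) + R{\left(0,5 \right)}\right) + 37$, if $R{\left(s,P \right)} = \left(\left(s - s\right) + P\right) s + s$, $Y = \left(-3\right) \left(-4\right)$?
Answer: $1141$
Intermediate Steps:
$Y = 12$
$R{\left(s,P \right)} = s + P s$ ($R{\left(s,P \right)} = \left(0 + P\right) s + s = P s + s = s + P s$)
$46 \left(\left(Y + 12\right) + R{\left(0,5 \right)}\right) + 37 = 46 \left(\left(12 + 12\right) + 0 \left(1 + 5\right)\right) + 37 = 46 \left(24 + 0 \cdot 6\right) + 37 = 46 \left(24 + 0\right) + 37 = 46 \cdot 24 + 37 = 1104 + 37 = 1141$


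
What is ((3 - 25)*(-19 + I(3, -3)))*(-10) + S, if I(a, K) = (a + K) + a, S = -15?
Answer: -3535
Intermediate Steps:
I(a, K) = K + 2*a (I(a, K) = (K + a) + a = K + 2*a)
((3 - 25)*(-19 + I(3, -3)))*(-10) + S = ((3 - 25)*(-19 + (-3 + 2*3)))*(-10) - 15 = -22*(-19 + (-3 + 6))*(-10) - 15 = -22*(-19 + 3)*(-10) - 15 = -22*(-16)*(-10) - 15 = 352*(-10) - 15 = -3520 - 15 = -3535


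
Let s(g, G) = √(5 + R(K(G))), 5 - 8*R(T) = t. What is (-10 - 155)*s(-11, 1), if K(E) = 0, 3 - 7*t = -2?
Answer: -165*√1085/14 ≈ -388.21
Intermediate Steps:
t = 5/7 (t = 3/7 - ⅐*(-2) = 3/7 + 2/7 = 5/7 ≈ 0.71429)
R(T) = 15/28 (R(T) = 5/8 - ⅛*5/7 = 5/8 - 5/56 = 15/28)
s(g, G) = √1085/14 (s(g, G) = √(5 + 15/28) = √(155/28) = √1085/14)
(-10 - 155)*s(-11, 1) = (-10 - 155)*(√1085/14) = -165*√1085/14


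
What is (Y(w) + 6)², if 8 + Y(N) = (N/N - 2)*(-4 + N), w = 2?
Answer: 0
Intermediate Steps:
Y(N) = -4 - N (Y(N) = -8 + (N/N - 2)*(-4 + N) = -8 + (1 - 2)*(-4 + N) = -8 - (-4 + N) = -8 + (4 - N) = -4 - N)
(Y(w) + 6)² = ((-4 - 1*2) + 6)² = ((-4 - 2) + 6)² = (-6 + 6)² = 0² = 0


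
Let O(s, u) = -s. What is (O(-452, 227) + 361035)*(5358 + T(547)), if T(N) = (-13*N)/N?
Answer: 1932148015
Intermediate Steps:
T(N) = -13
(O(-452, 227) + 361035)*(5358 + T(547)) = (-1*(-452) + 361035)*(5358 - 13) = (452 + 361035)*5345 = 361487*5345 = 1932148015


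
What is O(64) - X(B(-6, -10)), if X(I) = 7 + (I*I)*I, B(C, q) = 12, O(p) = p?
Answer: -1671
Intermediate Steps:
X(I) = 7 + I³ (X(I) = 7 + I²*I = 7 + I³)
O(64) - X(B(-6, -10)) = 64 - (7 + 12³) = 64 - (7 + 1728) = 64 - 1*1735 = 64 - 1735 = -1671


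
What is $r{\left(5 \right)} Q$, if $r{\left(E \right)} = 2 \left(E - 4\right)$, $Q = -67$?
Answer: $-134$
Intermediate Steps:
$r{\left(E \right)} = -8 + 2 E$ ($r{\left(E \right)} = 2 \left(-4 + E\right) = -8 + 2 E$)
$r{\left(5 \right)} Q = \left(-8 + 2 \cdot 5\right) \left(-67\right) = \left(-8 + 10\right) \left(-67\right) = 2 \left(-67\right) = -134$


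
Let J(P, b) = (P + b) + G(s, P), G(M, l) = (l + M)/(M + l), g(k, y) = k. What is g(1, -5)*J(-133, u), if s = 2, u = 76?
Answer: -56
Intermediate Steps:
G(M, l) = 1 (G(M, l) = (M + l)/(M + l) = 1)
J(P, b) = 1 + P + b (J(P, b) = (P + b) + 1 = 1 + P + b)
g(1, -5)*J(-133, u) = 1*(1 - 133 + 76) = 1*(-56) = -56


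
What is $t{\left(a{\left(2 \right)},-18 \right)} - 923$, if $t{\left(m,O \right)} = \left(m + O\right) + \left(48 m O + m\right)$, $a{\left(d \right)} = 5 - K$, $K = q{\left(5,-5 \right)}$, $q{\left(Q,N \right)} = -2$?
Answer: $-6975$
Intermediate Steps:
$K = -2$
$a{\left(d \right)} = 7$ ($a{\left(d \right)} = 5 - -2 = 5 + 2 = 7$)
$t{\left(m,O \right)} = O + 2 m + 48 O m$ ($t{\left(m,O \right)} = \left(O + m\right) + \left(48 O m + m\right) = \left(O + m\right) + \left(m + 48 O m\right) = O + 2 m + 48 O m$)
$t{\left(a{\left(2 \right)},-18 \right)} - 923 = \left(-18 + 2 \cdot 7 + 48 \left(-18\right) 7\right) - 923 = \left(-18 + 14 - 6048\right) - 923 = -6052 - 923 = -6975$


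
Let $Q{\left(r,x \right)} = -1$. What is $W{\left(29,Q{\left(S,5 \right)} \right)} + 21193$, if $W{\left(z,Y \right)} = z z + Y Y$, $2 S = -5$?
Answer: $22035$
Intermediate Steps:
$S = - \frac{5}{2}$ ($S = \frac{1}{2} \left(-5\right) = - \frac{5}{2} \approx -2.5$)
$W{\left(z,Y \right)} = Y^{2} + z^{2}$ ($W{\left(z,Y \right)} = z^{2} + Y^{2} = Y^{2} + z^{2}$)
$W{\left(29,Q{\left(S,5 \right)} \right)} + 21193 = \left(\left(-1\right)^{2} + 29^{2}\right) + 21193 = \left(1 + 841\right) + 21193 = 842 + 21193 = 22035$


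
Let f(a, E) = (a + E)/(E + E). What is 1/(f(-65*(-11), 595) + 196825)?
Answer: 119/23422306 ≈ 5.0806e-6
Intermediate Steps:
f(a, E) = (E + a)/(2*E) (f(a, E) = (E + a)/((2*E)) = (E + a)*(1/(2*E)) = (E + a)/(2*E))
1/(f(-65*(-11), 595) + 196825) = 1/((1/2)*(595 - 65*(-11))/595 + 196825) = 1/((1/2)*(1/595)*(595 + 715) + 196825) = 1/((1/2)*(1/595)*1310 + 196825) = 1/(131/119 + 196825) = 1/(23422306/119) = 119/23422306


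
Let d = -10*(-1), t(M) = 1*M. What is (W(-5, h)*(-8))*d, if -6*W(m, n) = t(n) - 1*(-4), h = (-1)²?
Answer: 200/3 ≈ 66.667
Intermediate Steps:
t(M) = M
d = 10
h = 1
W(m, n) = -⅔ - n/6 (W(m, n) = -(n - 1*(-4))/6 = -(n + 4)/6 = -(4 + n)/6 = -⅔ - n/6)
(W(-5, h)*(-8))*d = ((-⅔ - ⅙*1)*(-8))*10 = ((-⅔ - ⅙)*(-8))*10 = -⅚*(-8)*10 = (20/3)*10 = 200/3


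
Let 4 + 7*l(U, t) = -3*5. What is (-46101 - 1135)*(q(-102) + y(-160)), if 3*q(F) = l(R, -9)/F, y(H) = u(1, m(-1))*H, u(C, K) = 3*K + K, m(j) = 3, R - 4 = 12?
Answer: 13875983254/153 ≈ 9.0693e+7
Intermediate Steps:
R = 16 (R = 4 + 12 = 16)
u(C, K) = 4*K
l(U, t) = -19/7 (l(U, t) = -4/7 + (-3*5)/7 = -4/7 + (⅐)*(-15) = -4/7 - 15/7 = -19/7)
y(H) = 12*H (y(H) = (4*3)*H = 12*H)
q(F) = -19/(21*F) (q(F) = (-19/(7*F))/3 = -19/(21*F))
(-46101 - 1135)*(q(-102) + y(-160)) = (-46101 - 1135)*(-19/21/(-102) + 12*(-160)) = -47236*(-19/21*(-1/102) - 1920) = -47236*(19/2142 - 1920) = -47236*(-4112621/2142) = 13875983254/153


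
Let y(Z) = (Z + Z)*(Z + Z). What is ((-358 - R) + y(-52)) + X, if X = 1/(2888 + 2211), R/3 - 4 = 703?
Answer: 42510364/5099 ≈ 8337.0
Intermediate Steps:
R = 2121 (R = 12 + 3*703 = 12 + 2109 = 2121)
y(Z) = 4*Z² (y(Z) = (2*Z)*(2*Z) = 4*Z²)
X = 1/5099 ≈ 0.00019612
((-358 - R) + y(-52)) + X = ((-358 - 1*2121) + 4*(-52)²) + 1/5099 = ((-358 - 2121) + 4*2704) + 1/5099 = (-2479 + 10816) + 1/5099 = 8337 + 1/5099 = 42510364/5099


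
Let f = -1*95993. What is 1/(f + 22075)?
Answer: -1/73918 ≈ -1.3529e-5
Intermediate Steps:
f = -95993
1/(f + 22075) = 1/(-95993 + 22075) = 1/(-73918) = -1/73918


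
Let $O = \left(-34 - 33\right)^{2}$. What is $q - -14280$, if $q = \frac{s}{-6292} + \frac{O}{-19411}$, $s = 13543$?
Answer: $\frac{1743782563399}{122134012} \approx 14278.0$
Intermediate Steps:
$O = 4489$ ($O = \left(-67\right)^{2} = 4489$)
$q = - \frac{291127961}{122134012}$ ($q = \frac{13543}{-6292} + \frac{4489}{-19411} = 13543 \left(- \frac{1}{6292}\right) + 4489 \left(- \frac{1}{19411}\right) = - \frac{13543}{6292} - \frac{4489}{19411} = - \frac{291127961}{122134012} \approx -2.3837$)
$q - -14280 = - \frac{291127961}{122134012} - -14280 = - \frac{291127961}{122134012} + 14280 = \frac{1743782563399}{122134012}$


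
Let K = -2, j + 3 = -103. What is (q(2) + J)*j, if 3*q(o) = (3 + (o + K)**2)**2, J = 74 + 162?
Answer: -25334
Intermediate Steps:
j = -106 (j = -3 - 103 = -106)
J = 236
q(o) = (3 + (-2 + o)**2)**2/3 (q(o) = (3 + (o - 2)**2)**2/3 = (3 + (-2 + o)**2)**2/3)
(q(2) + J)*j = ((3 + (-2 + 2)**2)**2/3 + 236)*(-106) = ((3 + 0**2)**2/3 + 236)*(-106) = ((3 + 0)**2/3 + 236)*(-106) = ((1/3)*3**2 + 236)*(-106) = ((1/3)*9 + 236)*(-106) = (3 + 236)*(-106) = 239*(-106) = -25334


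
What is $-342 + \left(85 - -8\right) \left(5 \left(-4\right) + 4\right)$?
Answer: $-1830$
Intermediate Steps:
$-342 + \left(85 - -8\right) \left(5 \left(-4\right) + 4\right) = -342 + \left(85 + \left(12 - 4\right)\right) \left(-20 + 4\right) = -342 + \left(85 + 8\right) \left(-16\right) = -342 + 93 \left(-16\right) = -342 - 1488 = -1830$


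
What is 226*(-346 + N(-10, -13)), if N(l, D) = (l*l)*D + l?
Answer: -374256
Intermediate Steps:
N(l, D) = l + D*l² (N(l, D) = l²*D + l = D*l² + l = l + D*l²)
226*(-346 + N(-10, -13)) = 226*(-346 - 10*(1 - 13*(-10))) = 226*(-346 - 10*(1 + 130)) = 226*(-346 - 10*131) = 226*(-346 - 1310) = 226*(-1656) = -374256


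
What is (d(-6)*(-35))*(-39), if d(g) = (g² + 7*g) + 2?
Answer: -5460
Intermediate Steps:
d(g) = 2 + g² + 7*g
(d(-6)*(-35))*(-39) = ((2 + (-6)² + 7*(-6))*(-35))*(-39) = ((2 + 36 - 42)*(-35))*(-39) = -4*(-35)*(-39) = 140*(-39) = -5460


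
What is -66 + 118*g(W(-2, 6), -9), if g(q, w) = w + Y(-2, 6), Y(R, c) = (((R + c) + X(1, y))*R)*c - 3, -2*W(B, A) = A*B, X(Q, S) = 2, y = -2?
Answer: -9978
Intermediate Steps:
W(B, A) = -A*B/2
Y(R, c) = -3 + R*c*(2 + R + c) (Y(R, c) = (((R + c) + 2)*R)*c - 3 = ((2 + R + c)*R)*c - 3 = (R*(2 + R + c))*c - 3 = R*c*(2 + R + c) - 3 = -3 + R*c*(2 + R + c))
g(q, w) = -75 + w (g(q, w) = w + (-3 - 2*6**2 + 6*(-2)**2 + 2*(-2)*6) = w + (-3 - 2*36 + 6*4 - 24) = w + (-3 - 72 + 24 - 24) = w - 75 = -75 + w)
-66 + 118*g(W(-2, 6), -9) = -66 + 118*(-75 - 9) = -66 + 118*(-84) = -66 - 9912 = -9978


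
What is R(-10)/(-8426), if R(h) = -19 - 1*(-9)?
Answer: 5/4213 ≈ 0.0011868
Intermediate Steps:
R(h) = -10 (R(h) = -19 + 9 = -10)
R(-10)/(-8426) = -10/(-8426) = -10*(-1/8426) = 5/4213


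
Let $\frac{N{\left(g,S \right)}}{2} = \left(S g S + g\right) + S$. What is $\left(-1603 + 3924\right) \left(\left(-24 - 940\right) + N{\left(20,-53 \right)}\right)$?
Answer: $258396930$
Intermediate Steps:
$N{\left(g,S \right)} = 2 S + 2 g + 2 g S^{2}$ ($N{\left(g,S \right)} = 2 \left(\left(S g S + g\right) + S\right) = 2 \left(\left(g S^{2} + g\right) + S\right) = 2 \left(\left(g + g S^{2}\right) + S\right) = 2 \left(S + g + g S^{2}\right) = 2 S + 2 g + 2 g S^{2}$)
$\left(-1603 + 3924\right) \left(\left(-24 - 940\right) + N{\left(20,-53 \right)}\right) = \left(-1603 + 3924\right) \left(\left(-24 - 940\right) + \left(2 \left(-53\right) + 2 \cdot 20 + 2 \cdot 20 \left(-53\right)^{2}\right)\right) = 2321 \left(-964 + \left(-106 + 40 + 2 \cdot 20 \cdot 2809\right)\right) = 2321 \left(-964 + \left(-106 + 40 + 112360\right)\right) = 2321 \left(-964 + 112294\right) = 2321 \cdot 111330 = 258396930$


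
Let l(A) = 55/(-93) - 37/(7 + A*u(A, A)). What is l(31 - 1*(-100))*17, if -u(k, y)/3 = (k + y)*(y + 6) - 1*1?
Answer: -13188997273/1311852606 ≈ -10.054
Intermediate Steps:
u(k, y) = 3 - 3*(6 + y)*(k + y) (u(k, y) = -3*((k + y)*(y + 6) - 1*1) = -3*((k + y)*(6 + y) - 1) = -3*((6 + y)*(k + y) - 1) = -3*(-1 + (6 + y)*(k + y)) = 3 - 3*(6 + y)*(k + y))
l(A) = -55/93 - 37/(7 + A*(3 - 36*A - 6*A²)) (l(A) = 55/(-93) - 37/(7 + A*(3 - 18*A - 18*A - 3*A² - 3*A*A)) = 55*(-1/93) - 37/(7 + A*(3 - 18*A - 18*A - 3*A² - 3*A²)) = -55/93 - 37/(7 + A*(3 - 36*A - 6*A²)))
l(31 - 1*(-100))*17 = ((3826 - 165*(31 - 1*(-100))*(-1 + 2*(31 - 1*(-100))² + 12*(31 - 1*(-100))))/(93*(-7 + 3*(31 - 1*(-100))*(-1 + 2*(31 - 1*(-100))² + 12*(31 - 1*(-100))))))*17 = ((3826 - 165*(31 + 100)*(-1 + 2*(31 + 100)² + 12*(31 + 100)))/(93*(-7 + 3*(31 + 100)*(-1 + 2*(31 + 100)² + 12*(31 + 100)))))*17 = ((3826 - 165*131*(-1 + 2*131² + 12*131))/(93*(-7 + 3*131*(-1 + 2*131² + 12*131))))*17 = ((3826 - 165*131*(-1 + 2*17161 + 1572))/(93*(-7 + 3*131*(-1 + 2*17161 + 1572))))*17 = ((3826 - 165*131*(-1 + 34322 + 1572))/(93*(-7 + 3*131*(-1 + 34322 + 1572))))*17 = ((3826 - 165*131*35893)/(93*(-7 + 3*131*35893)))*17 = ((3826 - 775827195)/(93*(-7 + 14105949)))*17 = ((1/93)*(-775823369)/14105942)*17 = ((1/93)*(1/14105942)*(-775823369))*17 = -775823369/1311852606*17 = -13188997273/1311852606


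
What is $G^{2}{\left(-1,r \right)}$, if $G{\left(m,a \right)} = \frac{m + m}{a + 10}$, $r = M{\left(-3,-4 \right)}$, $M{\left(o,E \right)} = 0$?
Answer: $\frac{1}{25} \approx 0.04$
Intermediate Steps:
$r = 0$
$G{\left(m,a \right)} = \frac{2 m}{10 + a}$
$G^{2}{\left(-1,r \right)} = \left(2 \left(-1\right) \frac{1}{10 + 0}\right)^{2} = \left(2 \left(-1\right) \frac{1}{10}\right)^{2} = \left(- \frac{1}{5}\right)^{2} = \frac{1}{25}$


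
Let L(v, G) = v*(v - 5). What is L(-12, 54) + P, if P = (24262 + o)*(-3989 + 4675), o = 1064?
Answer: 17373840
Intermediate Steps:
L(v, G) = v*(-5 + v)
P = 17373636 (P = (24262 + 1064)*(-3989 + 4675) = 25326*686 = 17373636)
L(-12, 54) + P = -12*(-5 - 12) + 17373636 = -12*(-17) + 17373636 = 204 + 17373636 = 17373840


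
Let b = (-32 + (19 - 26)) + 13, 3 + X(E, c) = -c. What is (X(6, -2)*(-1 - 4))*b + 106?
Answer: -24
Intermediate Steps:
X(E, c) = -3 - c
b = -26 (b = (-32 - 7) + 13 = -39 + 13 = -26)
(X(6, -2)*(-1 - 4))*b + 106 = ((-3 - 1*(-2))*(-1 - 4))*(-26) + 106 = ((-3 + 2)*(-5))*(-26) + 106 = -1*(-5)*(-26) + 106 = 5*(-26) + 106 = -130 + 106 = -24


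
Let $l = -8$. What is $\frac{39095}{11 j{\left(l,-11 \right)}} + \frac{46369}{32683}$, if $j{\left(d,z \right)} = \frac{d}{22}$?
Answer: $- \frac{1277556409}{130732} \approx -9772.3$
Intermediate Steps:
$j{\left(d,z \right)} = \frac{d}{22}$ ($j{\left(d,z \right)} = d \frac{1}{22} = \frac{d}{22}$)
$\frac{39095}{11 j{\left(l,-11 \right)}} + \frac{46369}{32683} = \frac{39095}{11 \cdot \frac{1}{22} \left(-8\right)} + \frac{46369}{32683} = \frac{39095}{11 \left(- \frac{4}{11}\right)} + 46369 \cdot \frac{1}{32683} = \frac{39095}{-4} + \frac{46369}{32683} = 39095 \left(- \frac{1}{4}\right) + \frac{46369}{32683} = - \frac{39095}{4} + \frac{46369}{32683} = - \frac{1277556409}{130732}$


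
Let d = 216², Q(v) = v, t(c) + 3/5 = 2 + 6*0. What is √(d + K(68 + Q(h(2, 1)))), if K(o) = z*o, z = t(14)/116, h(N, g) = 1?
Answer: √3923839635/290 ≈ 216.00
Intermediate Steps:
t(c) = 7/5 (t(c) = -⅗ + (2 + 6*0) = -⅗ + (2 + 0) = -⅗ + 2 = 7/5)
z = 7/580 (z = (7/5)/116 = (7/5)*(1/116) = 7/580 ≈ 0.012069)
d = 46656
K(o) = 7*o/580
√(d + K(68 + Q(h(2, 1)))) = √(46656 + 7*(68 + 1)/580) = √(46656 + (7/580)*69) = √(46656 + 483/580) = √(27060963/580) = √3923839635/290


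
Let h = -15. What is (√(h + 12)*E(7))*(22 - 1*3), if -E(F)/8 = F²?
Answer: -7448*I*√3 ≈ -12900.0*I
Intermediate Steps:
E(F) = -8*F²
(√(h + 12)*E(7))*(22 - 1*3) = (√(-15 + 12)*(-8*7²))*(22 - 1*3) = (√(-3)*(-8*49))*(22 - 3) = ((I*√3)*(-392))*19 = -392*I*√3*19 = -7448*I*√3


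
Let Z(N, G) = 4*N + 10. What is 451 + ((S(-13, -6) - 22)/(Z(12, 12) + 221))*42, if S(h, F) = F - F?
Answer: 41635/93 ≈ 447.69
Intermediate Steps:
Z(N, G) = 10 + 4*N
S(h, F) = 0
451 + ((S(-13, -6) - 22)/(Z(12, 12) + 221))*42 = 451 + ((0 - 22)/((10 + 4*12) + 221))*42 = 451 - 22/((10 + 48) + 221)*42 = 451 - 22/(58 + 221)*42 = 451 - 22/279*42 = 451 - 308/93 = 41635/93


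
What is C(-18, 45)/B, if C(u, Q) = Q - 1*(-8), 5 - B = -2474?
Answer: 53/2479 ≈ 0.021380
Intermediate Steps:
B = 2479 (B = 5 - 1*(-2474) = 5 + 2474 = 2479)
C(u, Q) = 8 + Q (C(u, Q) = Q + 8 = 8 + Q)
C(-18, 45)/B = (8 + 45)/2479 = 53*(1/2479) = 53/2479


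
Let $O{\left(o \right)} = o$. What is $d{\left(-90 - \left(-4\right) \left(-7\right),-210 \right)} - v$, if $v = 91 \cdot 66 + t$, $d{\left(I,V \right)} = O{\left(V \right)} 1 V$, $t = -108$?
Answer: $38202$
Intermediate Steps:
$d{\left(I,V \right)} = V^{2}$ ($d{\left(I,V \right)} = V 1 V = V V = V^{2}$)
$v = 5898$ ($v = 91 \cdot 66 - 108 = 6006 - 108 = 5898$)
$d{\left(-90 - \left(-4\right) \left(-7\right),-210 \right)} - v = \left(-210\right)^{2} - 5898 = 44100 - 5898 = 38202$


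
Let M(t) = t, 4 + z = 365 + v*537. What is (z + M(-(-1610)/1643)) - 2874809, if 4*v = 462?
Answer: -9241623687/3286 ≈ -2.8124e+6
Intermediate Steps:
v = 231/2 (v = (¼)*462 = 231/2 ≈ 115.50)
z = 124769/2 (z = -4 + (365 + (231/2)*537) = -4 + (365 + 124047/2) = -4 + 124777/2 = 124769/2 ≈ 62385.)
(z + M(-(-1610)/1643)) - 2874809 = (124769/2 - (-1610)/1643) - 2874809 = (124769/2 - 1*(-1610/1643)) - 2874809 = (124769/2 + 1610/1643) - 2874809 = 204998687/3286 - 2874809 = -9241623687/3286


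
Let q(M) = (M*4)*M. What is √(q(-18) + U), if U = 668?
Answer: 2*√491 ≈ 44.317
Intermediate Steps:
q(M) = 4*M² (q(M) = (4*M)*M = 4*M²)
√(q(-18) + U) = √(4*(-18)² + 668) = √(4*324 + 668) = √(1296 + 668) = √1964 = 2*√491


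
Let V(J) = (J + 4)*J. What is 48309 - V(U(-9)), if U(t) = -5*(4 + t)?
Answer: 47584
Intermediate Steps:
U(t) = -20 - 5*t
V(J) = J*(4 + J) (V(J) = (4 + J)*J = J*(4 + J))
48309 - V(U(-9)) = 48309 - (-20 - 5*(-9))*(4 + (-20 - 5*(-9))) = 48309 - (-20 + 45)*(4 + (-20 + 45)) = 48309 - 25*(4 + 25) = 48309 - 25*29 = 48309 - 1*725 = 48309 - 725 = 47584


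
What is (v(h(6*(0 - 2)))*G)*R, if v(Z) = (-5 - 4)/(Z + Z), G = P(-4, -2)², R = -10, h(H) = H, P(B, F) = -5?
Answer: -375/4 ≈ -93.750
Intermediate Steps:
G = 25 (G = (-5)² = 25)
v(Z) = -9/(2*Z) (v(Z) = -9*1/(2*Z) = -9/(2*Z))
(v(h(6*(0 - 2)))*G)*R = (-9*1/(6*(0 - 2))/2*25)*(-10) = (-9/(2*(6*(-2)))*25)*(-10) = (-9/2/(-12)*25)*(-10) = (-9/2*(-1/12)*25)*(-10) = ((3/8)*25)*(-10) = (75/8)*(-10) = -375/4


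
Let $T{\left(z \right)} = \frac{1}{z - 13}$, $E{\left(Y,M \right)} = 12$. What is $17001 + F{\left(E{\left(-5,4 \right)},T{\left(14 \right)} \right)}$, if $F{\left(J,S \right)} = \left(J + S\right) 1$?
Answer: $17014$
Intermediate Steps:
$T{\left(z \right)} = \frac{1}{-13 + z}$
$F{\left(J,S \right)} = J + S$
$17001 + F{\left(E{\left(-5,4 \right)},T{\left(14 \right)} \right)} = 17001 + \left(12 + \frac{1}{-13 + 14}\right) = 17001 + \left(12 + 1^{-1}\right) = 17001 + \left(12 + 1\right) = 17001 + 13 = 17014$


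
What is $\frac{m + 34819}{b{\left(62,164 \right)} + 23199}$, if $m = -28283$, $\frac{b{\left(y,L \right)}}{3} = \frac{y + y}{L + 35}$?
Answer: $\frac{1300664}{4616973} \approx 0.28171$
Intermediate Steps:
$b{\left(y,L \right)} = \frac{6 y}{35 + L}$ ($b{\left(y,L \right)} = 3 \frac{y + y}{L + 35} = 3 \frac{2 y}{35 + L} = \frac{6 y}{35 + L}$)
$\frac{m + 34819}{b{\left(62,164 \right)} + 23199} = \frac{-28283 + 34819}{6 \cdot 62 \frac{1}{35 + 164} + 23199} = \frac{6536}{6 \cdot 62 \cdot \frac{1}{199} + 23199} = \frac{6536}{\frac{372}{199} + 23199} = \frac{6536}{\frac{4616973}{199}} = 6536 \cdot \frac{199}{4616973} = \frac{1300664}{4616973}$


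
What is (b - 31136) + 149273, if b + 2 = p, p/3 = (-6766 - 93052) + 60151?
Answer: -866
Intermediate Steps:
p = -119001 (p = 3*((-6766 - 93052) + 60151) = 3*(-99818 + 60151) = 3*(-39667) = -119001)
b = -119003 (b = -2 - 119001 = -119003)
(b - 31136) + 149273 = (-119003 - 31136) + 149273 = -150139 + 149273 = -866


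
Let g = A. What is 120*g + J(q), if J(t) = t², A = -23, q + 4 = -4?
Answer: -2696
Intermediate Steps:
q = -8 (q = -4 - 4 = -8)
g = -23
120*g + J(q) = 120*(-23) + (-8)² = -2760 + 64 = -2696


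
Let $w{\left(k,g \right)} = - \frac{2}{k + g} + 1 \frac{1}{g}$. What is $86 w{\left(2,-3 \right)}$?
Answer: $\frac{430}{3} \approx 143.33$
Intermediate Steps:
$w{\left(k,g \right)} = \frac{1}{g} - \frac{2}{g + k}$ ($w{\left(k,g \right)} = - \frac{2}{g + k} + \frac{1}{g} = \frac{1}{g} - \frac{2}{g + k}$)
$86 w{\left(2,-3 \right)} = 86 \frac{2 - -3}{\left(-3\right) \left(-3 + 2\right)} = 86 \left(- \frac{2 + 3}{3 \left(-1\right)}\right) = 86 \left(\left(- \frac{1}{3}\right) \left(-1\right) 5\right) = 86 \cdot \frac{5}{3} = \frac{430}{3}$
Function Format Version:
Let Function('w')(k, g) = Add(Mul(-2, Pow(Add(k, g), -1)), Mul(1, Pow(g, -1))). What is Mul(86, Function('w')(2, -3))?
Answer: Rational(430, 3) ≈ 143.33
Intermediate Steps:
Function('w')(k, g) = Add(Pow(g, -1), Mul(-2, Pow(Add(g, k), -1))) (Function('w')(k, g) = Add(Mul(-2, Pow(Add(g, k), -1)), Pow(g, -1)) = Add(Pow(g, -1), Mul(-2, Pow(Add(g, k), -1))))
Mul(86, Function('w')(2, -3)) = Mul(86, Mul(Pow(-3, -1), Pow(Add(-3, 2), -1), Add(2, Mul(-1, -3)))) = Mul(86, Mul(Rational(-1, 3), Pow(-1, -1), Add(2, 3))) = Mul(86, Mul(Rational(-1, 3), -1, 5)) = Mul(86, Rational(5, 3)) = Rational(430, 3)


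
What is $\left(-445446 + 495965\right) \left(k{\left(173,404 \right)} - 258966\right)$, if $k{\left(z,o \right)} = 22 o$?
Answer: $-12633690482$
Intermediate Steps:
$\left(-445446 + 495965\right) \left(k{\left(173,404 \right)} - 258966\right) = \left(-445446 + 495965\right) \left(22 \cdot 404 - 258966\right) = 50519 \left(8888 - 258966\right) = 50519 \left(-250078\right) = -12633690482$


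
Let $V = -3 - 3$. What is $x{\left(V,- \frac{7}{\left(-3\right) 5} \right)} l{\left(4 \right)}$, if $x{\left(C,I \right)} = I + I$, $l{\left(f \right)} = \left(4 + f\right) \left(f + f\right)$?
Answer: $\frac{896}{15} \approx 59.733$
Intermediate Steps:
$V = -6$ ($V = -3 - 3 = -6$)
$l{\left(f \right)} = 2 f \left(4 + f\right)$ ($l{\left(f \right)} = \left(4 + f\right) 2 f = 2 f \left(4 + f\right)$)
$x{\left(C,I \right)} = 2 I$
$x{\left(V,- \frac{7}{\left(-3\right) 5} \right)} l{\left(4 \right)} = 2 \left(- \frac{7}{\left(-3\right) 5}\right) 2 \cdot 4 \left(4 + 4\right) = 2 \left(- \frac{7}{-15}\right) 2 \cdot 4 \cdot 8 = 2 \left(\left(-7\right) \left(- \frac{1}{15}\right)\right) 64 = 2 \cdot \frac{7}{15} \cdot 64 = \frac{14}{15} \cdot 64 = \frac{896}{15}$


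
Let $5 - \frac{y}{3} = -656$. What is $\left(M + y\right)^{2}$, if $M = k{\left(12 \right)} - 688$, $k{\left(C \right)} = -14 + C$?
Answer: $1671849$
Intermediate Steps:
$y = 1983$ ($y = 15 - -1968 = 15 + 1968 = 1983$)
$M = -690$ ($M = \left(-14 + 12\right) - 688 = -2 - 688 = -690$)
$\left(M + y\right)^{2} = \left(-690 + 1983\right)^{2} = 1293^{2} = 1671849$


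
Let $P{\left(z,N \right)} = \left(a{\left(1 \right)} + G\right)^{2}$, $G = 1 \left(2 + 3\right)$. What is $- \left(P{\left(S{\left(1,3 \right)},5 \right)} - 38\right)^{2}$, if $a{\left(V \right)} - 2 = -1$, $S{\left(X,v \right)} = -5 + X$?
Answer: $-4$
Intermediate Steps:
$G = 5$ ($G = 1 \cdot 5 = 5$)
$a{\left(V \right)} = 1$ ($a{\left(V \right)} = 2 - 1 = 1$)
$P{\left(z,N \right)} = 36$ ($P{\left(z,N \right)} = \left(1 + 5\right)^{2} = 6^{2} = 36$)
$- \left(P{\left(S{\left(1,3 \right)},5 \right)} - 38\right)^{2} = - \left(36 - 38\right)^{2} = - \left(-2\right)^{2} = \left(-1\right) 4 = -4$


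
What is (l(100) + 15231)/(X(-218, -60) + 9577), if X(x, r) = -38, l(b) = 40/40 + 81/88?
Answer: 1340497/839432 ≈ 1.5969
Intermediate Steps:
l(b) = 169/88 (l(b) = 40*(1/40) + 81*(1/88) = 1 + 81/88 = 169/88)
(l(100) + 15231)/(X(-218, -60) + 9577) = (169/88 + 15231)/(-38 + 9577) = (1340497/88)/9539 = (1340497/88)*(1/9539) = 1340497/839432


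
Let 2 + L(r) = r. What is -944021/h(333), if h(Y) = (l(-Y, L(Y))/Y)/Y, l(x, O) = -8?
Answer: 104681544669/8 ≈ 1.3085e+10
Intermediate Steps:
L(r) = -2 + r
h(Y) = -8/Y² (h(Y) = (-8/Y)/Y = -8/Y²)
-944021/h(333) = -944021/((-8/333²)) = -944021/((-8*1/110889)) = -944021/(-8/110889) = -944021*(-110889/8) = 104681544669/8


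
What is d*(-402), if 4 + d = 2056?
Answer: -824904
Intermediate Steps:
d = 2052 (d = -4 + 2056 = 2052)
d*(-402) = 2052*(-402) = -824904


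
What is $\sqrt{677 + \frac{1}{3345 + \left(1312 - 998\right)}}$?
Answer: $\frac{2 \sqrt{2265967474}}{3659} \approx 26.019$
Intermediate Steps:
$\sqrt{677 + \frac{1}{3345 + \left(1312 - 998\right)}} = \sqrt{677 + \frac{1}{3345 + 314}} = \sqrt{677 + \frac{1}{3659}} = \sqrt{\frac{2477144}{3659}} = \frac{2 \sqrt{2265967474}}{3659}$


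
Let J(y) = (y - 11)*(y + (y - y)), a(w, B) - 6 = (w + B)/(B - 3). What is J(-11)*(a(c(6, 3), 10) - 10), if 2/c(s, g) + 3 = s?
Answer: -12584/21 ≈ -599.24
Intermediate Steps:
c(s, g) = 2/(-3 + s)
a(w, B) = 6 + (B + w)/(-3 + B) (a(w, B) = 6 + (w + B)/(B - 3) = 6 + (B + w)/(-3 + B))
J(y) = y*(-11 + y) (J(y) = (-11 + y)*(y + 0) = (-11 + y)*y = y*(-11 + y))
J(-11)*(a(c(6, 3), 10) - 10) = (-11*(-11 - 11))*((-18 + 2/(-3 + 6) + 7*10)/(-3 + 10) - 10) = (-11*(-22))*((-18 + 2/3 + 70)/7 - 10) = 242*((-18 + 2*(⅓) + 70)/7 - 10) = 242*((-18 + ⅔ + 70)/7 - 10) = 242*((⅐)*(158/3) - 10) = 242*(158/21 - 10) = 242*(-52/21) = -12584/21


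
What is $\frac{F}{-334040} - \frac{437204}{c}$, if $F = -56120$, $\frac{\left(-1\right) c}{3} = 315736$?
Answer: $\frac{1245005857}{1977533502} \approx 0.62957$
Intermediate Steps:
$c = -947208$ ($c = \left(-3\right) 315736 = -947208$)
$\frac{F}{-334040} - \frac{437204}{c} = - \frac{56120}{-334040} - \frac{437204}{-947208} = \left(-56120\right) \left(- \frac{1}{334040}\right) - - \frac{109301}{236802} = \frac{1403}{8351} + \frac{109301}{236802} = \frac{1245005857}{1977533502}$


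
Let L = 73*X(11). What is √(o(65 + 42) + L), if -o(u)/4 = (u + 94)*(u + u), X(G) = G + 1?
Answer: 6*I*√4755 ≈ 413.74*I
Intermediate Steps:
X(G) = 1 + G
L = 876 (L = 73*(1 + 11) = 73*12 = 876)
o(u) = -8*u*(94 + u) (o(u) = -4*(u + 94)*(u + u) = -4*(94 + u)*2*u = -8*u*(94 + u))
√(o(65 + 42) + L) = √(-8*(65 + 42)*(94 + (65 + 42)) + 876) = √(-8*107*(94 + 107) + 876) = √(-8*107*201 + 876) = √(-172056 + 876) = √(-171180) = 6*I*√4755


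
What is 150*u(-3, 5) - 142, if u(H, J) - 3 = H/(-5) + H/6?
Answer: 323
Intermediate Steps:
u(H, J) = 3 - H/30 (u(H, J) = 3 + (H/(-5) + H/6) = 3 + (H*(-⅕) + H*(⅙)) = 3 + (-H/5 + H/6) = 3 - H/30)
150*u(-3, 5) - 142 = 150*(3 - 1/30*(-3)) - 142 = 150*(3 + ⅒) - 142 = 150*(31/10) - 142 = 465 - 142 = 323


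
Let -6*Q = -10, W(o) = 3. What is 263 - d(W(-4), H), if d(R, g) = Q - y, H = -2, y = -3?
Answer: 775/3 ≈ 258.33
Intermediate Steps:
Q = 5/3 (Q = -⅙*(-10) = 5/3 ≈ 1.6667)
d(R, g) = 14/3 (d(R, g) = 5/3 - 1*(-3) = 5/3 + 3 = 14/3)
263 - d(W(-4), H) = 263 - 1*14/3 = 263 - 14/3 = 775/3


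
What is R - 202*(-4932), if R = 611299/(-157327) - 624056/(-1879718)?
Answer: 147312247072970067/147865196893 ≈ 9.9626e+5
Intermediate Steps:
R = -525444437685/147865196893 (R = 611299*(-1/157327) - 624056*(-1/1879718) = -611299/157327 + 312028/939859 = -525444437685/147865196893 ≈ -3.5535)
R - 202*(-4932) = -525444437685/147865196893 - 202*(-4932) = -525444437685/147865196893 - 1*(-996264) = -525444437685/147865196893 + 996264 = 147312247072970067/147865196893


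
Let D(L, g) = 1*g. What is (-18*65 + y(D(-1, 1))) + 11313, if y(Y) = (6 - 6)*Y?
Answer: 10143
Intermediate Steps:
D(L, g) = g
y(Y) = 0 (y(Y) = 0*Y = 0)
(-18*65 + y(D(-1, 1))) + 11313 = (-18*65 + 0) + 11313 = (-1170 + 0) + 11313 = -1170 + 11313 = 10143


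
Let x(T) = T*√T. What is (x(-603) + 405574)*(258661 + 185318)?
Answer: 180066338946 - 803158011*I*√67 ≈ 1.8007e+11 - 6.5741e+9*I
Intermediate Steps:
x(T) = T^(3/2)
(x(-603) + 405574)*(258661 + 185318) = ((-603)^(3/2) + 405574)*(258661 + 185318) = (-1809*I*√67 + 405574)*443979 = (405574 - 1809*I*√67)*443979 = 180066338946 - 803158011*I*√67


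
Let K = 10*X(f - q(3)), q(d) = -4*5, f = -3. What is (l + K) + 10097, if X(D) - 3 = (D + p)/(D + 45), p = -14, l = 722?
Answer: 336334/31 ≈ 10849.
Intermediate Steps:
q(d) = -20
X(D) = 3 + (-14 + D)/(45 + D) (X(D) = 3 + (D - 14)/(D + 45) = 3 + (-14 + D)/(45 + D))
K = 945/31 (K = 10*((121 + 4*(-3 - 1*(-20)))/(45 + (-3 - 1*(-20)))) = 10*((121 + 4*(-3 + 20))/(45 + (-3 + 20))) = 10*((121 + 4*17)/(45 + 17)) = 10*((121 + 68)/62) = 10*((1/62)*189) = 10*(189/62) = 945/31 ≈ 30.484)
(l + K) + 10097 = (722 + 945/31) + 10097 = 23327/31 + 10097 = 336334/31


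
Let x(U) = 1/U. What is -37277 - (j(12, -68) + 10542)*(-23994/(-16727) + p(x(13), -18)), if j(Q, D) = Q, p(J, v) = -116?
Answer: 455848811/389 ≈ 1.1718e+6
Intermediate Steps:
-37277 - (j(12, -68) + 10542)*(-23994/(-16727) + p(x(13), -18)) = -37277 - (12 + 10542)*(-23994/(-16727) - 116) = -37277 - 10554*(-23994*(-1/16727) - 116) = -37277 - 10554*(558/389 - 116) = -37277 - 10554*(-44566)/389 = -37277 - 1*(-470349564/389) = -37277 + 470349564/389 = 455848811/389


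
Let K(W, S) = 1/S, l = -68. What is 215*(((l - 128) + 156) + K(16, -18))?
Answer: -155015/18 ≈ -8611.9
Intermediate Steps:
215*(((l - 128) + 156) + K(16, -18)) = 215*(((-68 - 128) + 156) + 1/(-18)) = 215*((-196 + 156) - 1/18) = 215*(-40 - 1/18) = 215*(-721/18) = -155015/18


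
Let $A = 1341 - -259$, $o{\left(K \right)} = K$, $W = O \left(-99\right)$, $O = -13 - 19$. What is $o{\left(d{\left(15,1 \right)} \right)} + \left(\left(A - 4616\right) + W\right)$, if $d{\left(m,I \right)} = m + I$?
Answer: $168$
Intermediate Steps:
$O = -32$ ($O = -13 - 19 = -32$)
$d{\left(m,I \right)} = I + m$
$W = 3168$ ($W = \left(-32\right) \left(-99\right) = 3168$)
$A = 1600$ ($A = 1341 + 259 = 1600$)
$o{\left(d{\left(15,1 \right)} \right)} + \left(\left(A - 4616\right) + W\right) = \left(1 + 15\right) + \left(\left(1600 - 4616\right) + 3168\right) = 16 + \left(-3016 + 3168\right) = 16 + 152 = 168$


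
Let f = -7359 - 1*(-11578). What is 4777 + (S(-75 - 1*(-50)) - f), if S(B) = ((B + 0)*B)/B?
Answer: 533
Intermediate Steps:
S(B) = B (S(B) = (B*B)/B = B²/B = B)
f = 4219 (f = -7359 + 11578 = 4219)
4777 + (S(-75 - 1*(-50)) - f) = 4777 + ((-75 - 1*(-50)) - 1*4219) = 4777 + ((-75 + 50) - 4219) = 4777 + (-25 - 4219) = 4777 - 4244 = 533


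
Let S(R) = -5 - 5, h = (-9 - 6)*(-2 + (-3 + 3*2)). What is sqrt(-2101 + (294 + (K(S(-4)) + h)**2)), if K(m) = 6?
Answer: I*sqrt(1726) ≈ 41.545*I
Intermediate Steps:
h = -15 (h = -15*(-2 + (-3 + 6)) = -15*(-2 + 3) = -15*1 = -15)
S(R) = -10
sqrt(-2101 + (294 + (K(S(-4)) + h)**2)) = sqrt(-2101 + (294 + (6 - 15)**2)) = sqrt(-2101 + (294 + (-9)**2)) = sqrt(-2101 + (294 + 81)) = sqrt(-2101 + 375) = sqrt(-1726) = I*sqrt(1726)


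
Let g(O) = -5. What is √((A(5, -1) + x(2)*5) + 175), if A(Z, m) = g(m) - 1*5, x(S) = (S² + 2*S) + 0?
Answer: √205 ≈ 14.318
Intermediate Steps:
x(S) = S² + 2*S
A(Z, m) = -10 (A(Z, m) = -5 - 1*5 = -5 - 5 = -10)
√((A(5, -1) + x(2)*5) + 175) = √((-10 + (2*(2 + 2))*5) + 175) = √((-10 + (2*4)*5) + 175) = √((-10 + 8*5) + 175) = √((-10 + 40) + 175) = √(30 + 175) = √205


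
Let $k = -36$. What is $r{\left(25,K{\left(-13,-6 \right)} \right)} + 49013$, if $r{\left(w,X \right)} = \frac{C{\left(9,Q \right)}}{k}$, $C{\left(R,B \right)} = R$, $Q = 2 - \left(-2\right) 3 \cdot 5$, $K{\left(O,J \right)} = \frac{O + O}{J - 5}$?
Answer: $\frac{196051}{4} \approx 49013.0$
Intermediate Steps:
$K{\left(O,J \right)} = \frac{2 O}{-5 + J}$
$Q = 32$ ($Q = 2 - \left(-6\right) 5 = 2 - -30 = 2 + 30 = 32$)
$r{\left(w,X \right)} = - \frac{1}{4}$ ($r{\left(w,X \right)} = \frac{9}{-36} = 9 \left(- \frac{1}{36}\right) = - \frac{1}{4}$)
$r{\left(25,K{\left(-13,-6 \right)} \right)} + 49013 = - \frac{1}{4} + 49013 = \frac{196051}{4}$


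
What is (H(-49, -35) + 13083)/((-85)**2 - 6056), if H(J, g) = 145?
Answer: 13228/1169 ≈ 11.316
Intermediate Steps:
(H(-49, -35) + 13083)/((-85)**2 - 6056) = (145 + 13083)/((-85)**2 - 6056) = 13228/(7225 - 6056) = 13228/1169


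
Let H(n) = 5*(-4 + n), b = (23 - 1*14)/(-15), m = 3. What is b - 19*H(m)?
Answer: 472/5 ≈ 94.400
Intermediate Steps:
b = -⅗ (b = (23 - 14)*(-1/15) = 9*(-1/15) = -⅗ ≈ -0.60000)
H(n) = -20 + 5*n
b - 19*H(m) = -⅗ - 19*(-20 + 5*3) = -⅗ - 19*(-20 + 15) = -⅗ - 19*(-5) = -⅗ + 95 = 472/5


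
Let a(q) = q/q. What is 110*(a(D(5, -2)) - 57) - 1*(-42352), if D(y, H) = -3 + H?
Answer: 36192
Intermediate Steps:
a(q) = 1
110*(a(D(5, -2)) - 57) - 1*(-42352) = 110*(1 - 57) - 1*(-42352) = 110*(-56) + 42352 = -6160 + 42352 = 36192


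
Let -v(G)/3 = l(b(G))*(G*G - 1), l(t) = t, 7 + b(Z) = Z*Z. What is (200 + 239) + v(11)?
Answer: -40601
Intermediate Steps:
b(Z) = -7 + Z² (b(Z) = -7 + Z*Z = -7 + Z²)
v(G) = -3*(-1 + G²)*(-7 + G²) (v(G) = -3*(-7 + G²)*(G*G - 1) = -3*(-7 + G²)*(G² - 1) = -3*(-7 + G²)*(-1 + G²) = -3*(-1 + G²)*(-7 + G²))
(200 + 239) + v(11) = (200 + 239) + (-21 - 3*11⁴ + 24*11²) = 439 + (-21 - 3*14641 + 24*121) = 439 + (-21 - 43923 + 2904) = 439 - 41040 = -40601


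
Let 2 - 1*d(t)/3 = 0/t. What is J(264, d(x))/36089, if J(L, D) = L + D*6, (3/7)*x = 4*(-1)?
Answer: 300/36089 ≈ 0.0083128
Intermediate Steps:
x = -28/3 (x = 7*(4*(-1))/3 = (7/3)*(-4) = -28/3 ≈ -9.3333)
d(t) = 6 (d(t) = 6 - 0/t = 6 - 3*0 = 6 + 0 = 6)
J(L, D) = L + 6*D
J(264, d(x))/36089 = (264 + 6*6)/36089 = (264 + 36)*(1/36089) = 300*(1/36089) = 300/36089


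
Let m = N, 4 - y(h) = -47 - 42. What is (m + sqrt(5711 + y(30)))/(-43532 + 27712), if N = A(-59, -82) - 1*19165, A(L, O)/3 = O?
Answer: 2773/2260 - sqrt(1451)/7910 ≈ 1.2222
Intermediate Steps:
A(L, O) = 3*O
y(h) = 93 (y(h) = 4 - (-47 - 42) = 4 - 1*(-89) = 4 + 89 = 93)
N = -19411 (N = 3*(-82) - 1*19165 = -246 - 19165 = -19411)
m = -19411
(m + sqrt(5711 + y(30)))/(-43532 + 27712) = (-19411 + sqrt(5711 + 93))/(-43532 + 27712) = (-19411 + sqrt(5804))/(-15820) = (-19411 + 2*sqrt(1451))*(-1/15820) = 2773/2260 - sqrt(1451)/7910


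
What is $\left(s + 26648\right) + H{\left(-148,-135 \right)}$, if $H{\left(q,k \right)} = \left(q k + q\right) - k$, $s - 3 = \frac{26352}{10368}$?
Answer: $\frac{1118893}{24} \approx 46621.0$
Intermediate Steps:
$s = \frac{133}{24}$ ($s = 3 + \frac{26352}{10368} = 3 + 26352 \cdot \frac{1}{10368} = 3 + \frac{61}{24} = \frac{133}{24} \approx 5.5417$)
$H{\left(q,k \right)} = q - k + k q$ ($H{\left(q,k \right)} = \left(k q + q\right) - k = \left(q + k q\right) - k = q - k + k q$)
$\left(s + 26648\right) + H{\left(-148,-135 \right)} = \left(\frac{133}{24} + 26648\right) - -19967 = \frac{639685}{24} + \left(-148 + 135 + 19980\right) = \frac{639685}{24} + 19967 = \frac{1118893}{24}$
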